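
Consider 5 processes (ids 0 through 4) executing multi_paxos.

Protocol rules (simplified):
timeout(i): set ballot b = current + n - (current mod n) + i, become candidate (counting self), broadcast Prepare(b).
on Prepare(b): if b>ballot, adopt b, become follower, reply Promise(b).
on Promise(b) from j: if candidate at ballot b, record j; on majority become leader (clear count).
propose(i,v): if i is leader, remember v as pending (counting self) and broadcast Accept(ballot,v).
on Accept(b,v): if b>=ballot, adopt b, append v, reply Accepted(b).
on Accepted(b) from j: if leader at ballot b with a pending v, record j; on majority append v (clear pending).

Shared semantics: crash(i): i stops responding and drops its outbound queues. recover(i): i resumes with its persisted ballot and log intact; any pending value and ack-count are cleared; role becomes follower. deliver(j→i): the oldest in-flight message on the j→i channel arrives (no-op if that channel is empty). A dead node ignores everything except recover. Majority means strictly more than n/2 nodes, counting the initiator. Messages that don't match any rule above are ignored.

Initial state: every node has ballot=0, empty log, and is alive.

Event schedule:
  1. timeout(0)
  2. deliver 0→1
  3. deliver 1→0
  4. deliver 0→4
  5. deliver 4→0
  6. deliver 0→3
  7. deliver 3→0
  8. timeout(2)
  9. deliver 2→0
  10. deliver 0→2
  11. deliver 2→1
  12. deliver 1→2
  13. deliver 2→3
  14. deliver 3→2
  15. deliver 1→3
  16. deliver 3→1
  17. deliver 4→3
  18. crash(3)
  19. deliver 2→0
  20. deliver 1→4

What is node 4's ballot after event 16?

1. timeout(0):  <0:cand b5 ->
2. deliver 0→1:  <1:foll b5 ->
3. deliver 1→0:  nop
4. deliver 0→4:  <4:foll b5 ->
5. deliver 4→0:  <0:lead b5 ->
6. deliver 0→3:  <3:foll b5 ->
7. deliver 3→0:  nop
8. timeout(2):  <2:cand b7 ->
9. deliver 2→0:  <0:foll b7 ->
10. deliver 0→2:  nop
11. deliver 2→1:  <1:foll b7 ->
12. deliver 1→2:  nop
13. deliver 2→3:  <3:foll b7 ->
14. deliver 3→2:  <2:lead b7 ->
15. deliver 1→3:  nop
16. deliver 3→1:  nop

5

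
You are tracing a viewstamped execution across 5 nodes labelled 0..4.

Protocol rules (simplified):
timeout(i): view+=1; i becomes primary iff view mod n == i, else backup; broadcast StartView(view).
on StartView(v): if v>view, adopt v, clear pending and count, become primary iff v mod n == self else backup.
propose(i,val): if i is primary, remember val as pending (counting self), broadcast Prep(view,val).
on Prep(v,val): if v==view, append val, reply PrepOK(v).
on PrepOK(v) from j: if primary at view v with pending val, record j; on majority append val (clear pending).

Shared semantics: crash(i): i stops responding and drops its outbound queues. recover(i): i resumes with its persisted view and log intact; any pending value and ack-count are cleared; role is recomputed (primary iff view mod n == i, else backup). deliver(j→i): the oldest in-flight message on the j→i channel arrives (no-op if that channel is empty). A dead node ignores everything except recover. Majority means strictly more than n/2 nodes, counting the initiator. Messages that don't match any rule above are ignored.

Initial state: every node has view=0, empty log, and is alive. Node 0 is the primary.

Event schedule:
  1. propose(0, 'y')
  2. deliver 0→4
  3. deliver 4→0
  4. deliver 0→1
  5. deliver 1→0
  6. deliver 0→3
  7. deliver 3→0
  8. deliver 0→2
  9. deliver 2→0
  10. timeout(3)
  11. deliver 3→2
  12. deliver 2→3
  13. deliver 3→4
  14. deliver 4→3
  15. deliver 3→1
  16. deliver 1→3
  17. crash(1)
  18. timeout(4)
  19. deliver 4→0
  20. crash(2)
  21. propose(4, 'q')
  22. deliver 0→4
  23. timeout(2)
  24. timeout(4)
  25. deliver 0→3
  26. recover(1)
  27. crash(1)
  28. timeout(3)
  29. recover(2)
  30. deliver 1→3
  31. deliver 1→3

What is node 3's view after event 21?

after 1 — propose(0,'y'): ·
after 2 — deliver 0→4: n4:back/v0/[y]
after 3 — deliver 4→0: ·
after 4 — deliver 0→1: n1:back/v0/[y]
after 5 — deliver 1→0: n0:prim/v0/[y]
after 6 — deliver 0→3: n3:back/v0/[y]
after 7 — deliver 3→0: ·
after 8 — deliver 0→2: n2:back/v0/[y]
after 9 — deliver 2→0: ·
after 10 — timeout(3): n3:back/v1/[y]
after 11 — deliver 3→2: n2:back/v1/[y]
after 12 — deliver 2→3: ·
after 13 — deliver 3→4: n4:back/v1/[y]
after 14 — deliver 4→3: ·
after 15 — deliver 3→1: n1:prim/v1/[y]
after 16 — deliver 1→3: ·
after 17 — crash(1): n1:✗prim/v1/[y]
after 18 — timeout(4): n4:back/v2/[y]
after 19 — deliver 4→0: n0:back/v2/[y]
after 20 — crash(2): n2:✗back/v1/[y]
after 21 — propose(4,'q'): ·

1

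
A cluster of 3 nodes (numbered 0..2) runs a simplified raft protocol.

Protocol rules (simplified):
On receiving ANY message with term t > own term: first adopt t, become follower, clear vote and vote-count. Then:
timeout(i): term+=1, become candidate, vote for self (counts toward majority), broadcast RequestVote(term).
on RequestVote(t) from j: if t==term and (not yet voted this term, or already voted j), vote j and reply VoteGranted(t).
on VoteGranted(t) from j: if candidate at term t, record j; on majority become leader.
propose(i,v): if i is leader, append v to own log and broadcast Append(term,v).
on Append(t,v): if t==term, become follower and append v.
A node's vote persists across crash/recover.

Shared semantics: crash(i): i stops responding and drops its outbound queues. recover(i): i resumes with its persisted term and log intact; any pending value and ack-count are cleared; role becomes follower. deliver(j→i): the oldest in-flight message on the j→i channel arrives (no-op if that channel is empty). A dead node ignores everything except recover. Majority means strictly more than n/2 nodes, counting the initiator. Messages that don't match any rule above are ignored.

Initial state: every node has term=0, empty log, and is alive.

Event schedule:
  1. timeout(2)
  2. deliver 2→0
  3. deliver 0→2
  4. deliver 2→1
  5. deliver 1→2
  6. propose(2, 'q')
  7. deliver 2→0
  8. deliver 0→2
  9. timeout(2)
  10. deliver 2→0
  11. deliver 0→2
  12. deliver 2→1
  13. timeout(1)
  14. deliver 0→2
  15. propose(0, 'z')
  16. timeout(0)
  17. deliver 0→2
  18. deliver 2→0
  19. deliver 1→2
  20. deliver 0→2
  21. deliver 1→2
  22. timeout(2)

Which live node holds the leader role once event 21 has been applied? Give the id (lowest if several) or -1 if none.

0

e1 timeout(2): 2[cand,t=1,-]
e2 deliver 2→0: 0[foll,t=1,-]
e3 deliver 0→2: 2[lead,t=1,-]
e4 deliver 2→1: 1[foll,t=1,-]
e5 deliver 1→2: ·
e6 propose(2,'q'): 2[lead,t=1,q]
e7 deliver 2→0: 0[foll,t=1,q]
e8 deliver 0→2: ·
e9 timeout(2): 2[cand,t=2,q]
e10 deliver 2→0: 0[foll,t=2,q]
e11 deliver 0→2: 2[lead,t=2,q]
e12 deliver 2→1: 1[foll,t=1,q]
e13 timeout(1): 1[cand,t=2,q]
e14 deliver 0→2: ·
e15 propose(0,'z'): ·
e16 timeout(0): 0[cand,t=3,q]
e17 deliver 0→2: 2[foll,t=3,q]
e18 deliver 2→0: 0[lead,t=3,q]
e19 deliver 1→2: ·
e20 deliver 0→2: ·
e21 deliver 1→2: ·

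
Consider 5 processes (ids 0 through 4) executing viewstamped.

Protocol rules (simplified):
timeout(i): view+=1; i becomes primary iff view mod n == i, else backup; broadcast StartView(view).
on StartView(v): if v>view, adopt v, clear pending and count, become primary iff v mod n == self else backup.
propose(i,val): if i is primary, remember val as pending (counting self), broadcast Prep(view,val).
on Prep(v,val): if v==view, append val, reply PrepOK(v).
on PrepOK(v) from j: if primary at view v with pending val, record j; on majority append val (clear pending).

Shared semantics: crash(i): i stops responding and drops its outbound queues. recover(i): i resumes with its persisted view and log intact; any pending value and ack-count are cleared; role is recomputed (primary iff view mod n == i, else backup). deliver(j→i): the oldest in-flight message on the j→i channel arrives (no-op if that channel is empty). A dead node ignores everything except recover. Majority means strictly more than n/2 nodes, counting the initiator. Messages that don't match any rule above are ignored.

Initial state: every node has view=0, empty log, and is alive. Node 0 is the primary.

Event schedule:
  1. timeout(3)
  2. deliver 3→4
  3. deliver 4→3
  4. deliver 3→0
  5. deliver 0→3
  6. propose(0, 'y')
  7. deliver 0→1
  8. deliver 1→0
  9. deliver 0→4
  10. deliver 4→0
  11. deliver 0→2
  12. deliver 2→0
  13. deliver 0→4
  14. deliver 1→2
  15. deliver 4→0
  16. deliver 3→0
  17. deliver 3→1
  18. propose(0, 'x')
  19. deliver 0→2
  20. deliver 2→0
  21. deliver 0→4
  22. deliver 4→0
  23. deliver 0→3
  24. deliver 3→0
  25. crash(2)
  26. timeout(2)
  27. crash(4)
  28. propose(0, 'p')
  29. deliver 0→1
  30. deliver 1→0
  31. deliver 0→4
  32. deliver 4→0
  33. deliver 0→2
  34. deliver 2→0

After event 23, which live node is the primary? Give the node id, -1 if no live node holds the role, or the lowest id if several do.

1. timeout(3):  <3:back v1 ->
2. deliver 3→4:  <4:back v1 ->
3. deliver 4→3:  nop
4. deliver 3→0:  <0:back v1 ->
5. deliver 0→3:  nop
6. propose(0,'y'):  nop
7. deliver 0→1:  nop
8. deliver 1→0:  nop
9. deliver 0→4:  nop
10. deliver 4→0:  nop
11. deliver 0→2:  nop
12. deliver 2→0:  nop
13. deliver 0→4:  nop
14. deliver 1→2:  nop
15. deliver 4→0:  nop
16. deliver 3→0:  nop
17. deliver 3→1:  <1:prim v1 ->
18. propose(0,'x'):  nop
19. deliver 0→2:  nop
20. deliver 2→0:  nop
21. deliver 0→4:  nop
22. deliver 4→0:  nop
23. deliver 0→3:  nop

1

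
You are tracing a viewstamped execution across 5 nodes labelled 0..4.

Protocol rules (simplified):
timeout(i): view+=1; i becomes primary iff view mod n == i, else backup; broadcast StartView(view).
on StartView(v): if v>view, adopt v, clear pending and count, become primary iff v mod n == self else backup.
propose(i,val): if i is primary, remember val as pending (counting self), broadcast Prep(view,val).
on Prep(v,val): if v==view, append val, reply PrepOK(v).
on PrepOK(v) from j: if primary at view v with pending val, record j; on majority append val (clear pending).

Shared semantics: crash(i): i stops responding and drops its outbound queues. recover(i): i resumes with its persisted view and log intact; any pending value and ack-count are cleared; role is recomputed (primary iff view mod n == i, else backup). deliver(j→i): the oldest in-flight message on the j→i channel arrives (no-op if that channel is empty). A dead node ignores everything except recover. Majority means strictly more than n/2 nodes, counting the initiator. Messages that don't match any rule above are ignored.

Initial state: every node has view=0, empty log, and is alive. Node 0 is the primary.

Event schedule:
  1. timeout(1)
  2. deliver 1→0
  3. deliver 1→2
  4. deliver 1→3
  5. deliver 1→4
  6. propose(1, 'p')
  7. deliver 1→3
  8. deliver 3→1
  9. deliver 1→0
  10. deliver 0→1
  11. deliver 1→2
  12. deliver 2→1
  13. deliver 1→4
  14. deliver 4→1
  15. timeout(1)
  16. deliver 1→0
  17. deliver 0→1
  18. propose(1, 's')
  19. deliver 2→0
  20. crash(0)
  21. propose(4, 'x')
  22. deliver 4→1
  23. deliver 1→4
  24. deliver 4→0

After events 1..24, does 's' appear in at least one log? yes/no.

no

[1] timeout(1) → N1(prim v1 [-])
[2] deliver 1→0 → N0(back v1 [-])
[3] deliver 1→2 → N2(back v1 [-])
[4] deliver 1→3 → N3(back v1 [-])
[5] deliver 1→4 → N4(back v1 [-])
[6] propose(1,'p') → ∅
[7] deliver 1→3 → N3(back v1 [p])
[8] deliver 3→1 → ∅
[9] deliver 1→0 → N0(back v1 [p])
[10] deliver 0→1 → N1(prim v1 [p])
[11] deliver 1→2 → N2(back v1 [p])
[12] deliver 2→1 → ∅
[13] deliver 1→4 → N4(back v1 [p])
[14] deliver 4→1 → ∅
[15] timeout(1) → N1(back v2 [p])
[16] deliver 1→0 → N0(back v2 [p])
[17] deliver 0→1 → ∅
[18] propose(1,'s') → ∅
[19] deliver 2→0 → ∅
[20] crash(0) → N0(✗back v2 [p])
[21] propose(4,'x') → ∅
[22] deliver 4→1 → ∅
[23] deliver 1→4 → N4(back v2 [p])
[24] deliver 4→0 → ∅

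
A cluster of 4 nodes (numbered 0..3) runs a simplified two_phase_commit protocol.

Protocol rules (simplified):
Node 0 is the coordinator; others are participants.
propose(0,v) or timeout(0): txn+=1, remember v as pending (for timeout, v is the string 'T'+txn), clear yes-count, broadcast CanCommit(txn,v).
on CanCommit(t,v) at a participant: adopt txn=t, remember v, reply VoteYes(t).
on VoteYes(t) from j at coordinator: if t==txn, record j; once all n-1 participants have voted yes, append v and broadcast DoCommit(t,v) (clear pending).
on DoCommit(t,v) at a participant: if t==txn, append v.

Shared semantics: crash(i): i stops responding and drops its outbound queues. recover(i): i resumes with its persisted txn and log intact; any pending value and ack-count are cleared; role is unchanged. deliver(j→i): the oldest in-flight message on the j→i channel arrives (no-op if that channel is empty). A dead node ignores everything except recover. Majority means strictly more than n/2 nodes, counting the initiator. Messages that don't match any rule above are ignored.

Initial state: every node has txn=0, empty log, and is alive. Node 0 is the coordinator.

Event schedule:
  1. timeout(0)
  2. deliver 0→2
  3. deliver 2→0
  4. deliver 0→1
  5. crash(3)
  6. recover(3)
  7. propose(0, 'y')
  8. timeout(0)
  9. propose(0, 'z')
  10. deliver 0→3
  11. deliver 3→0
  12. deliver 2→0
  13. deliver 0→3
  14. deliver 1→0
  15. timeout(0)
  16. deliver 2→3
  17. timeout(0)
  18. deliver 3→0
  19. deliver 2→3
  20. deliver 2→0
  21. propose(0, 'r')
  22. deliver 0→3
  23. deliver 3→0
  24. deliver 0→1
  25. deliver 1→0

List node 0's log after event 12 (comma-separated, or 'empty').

1. timeout(0):  <0:coor t1 ->
2. deliver 0→2:  <2:part t1 ->
3. deliver 2→0:  nop
4. deliver 0→1:  <1:part t1 ->
5. crash(3):  <3:✗part t0 ->
6. recover(3):  <3:part t0 ->
7. propose(0,'y'):  <0:coor t2 ->
8. timeout(0):  <0:coor t3 ->
9. propose(0,'z'):  <0:coor t4 ->
10. deliver 0→3:  <3:part t1 ->
11. deliver 3→0:  nop
12. deliver 2→0:  nop

empty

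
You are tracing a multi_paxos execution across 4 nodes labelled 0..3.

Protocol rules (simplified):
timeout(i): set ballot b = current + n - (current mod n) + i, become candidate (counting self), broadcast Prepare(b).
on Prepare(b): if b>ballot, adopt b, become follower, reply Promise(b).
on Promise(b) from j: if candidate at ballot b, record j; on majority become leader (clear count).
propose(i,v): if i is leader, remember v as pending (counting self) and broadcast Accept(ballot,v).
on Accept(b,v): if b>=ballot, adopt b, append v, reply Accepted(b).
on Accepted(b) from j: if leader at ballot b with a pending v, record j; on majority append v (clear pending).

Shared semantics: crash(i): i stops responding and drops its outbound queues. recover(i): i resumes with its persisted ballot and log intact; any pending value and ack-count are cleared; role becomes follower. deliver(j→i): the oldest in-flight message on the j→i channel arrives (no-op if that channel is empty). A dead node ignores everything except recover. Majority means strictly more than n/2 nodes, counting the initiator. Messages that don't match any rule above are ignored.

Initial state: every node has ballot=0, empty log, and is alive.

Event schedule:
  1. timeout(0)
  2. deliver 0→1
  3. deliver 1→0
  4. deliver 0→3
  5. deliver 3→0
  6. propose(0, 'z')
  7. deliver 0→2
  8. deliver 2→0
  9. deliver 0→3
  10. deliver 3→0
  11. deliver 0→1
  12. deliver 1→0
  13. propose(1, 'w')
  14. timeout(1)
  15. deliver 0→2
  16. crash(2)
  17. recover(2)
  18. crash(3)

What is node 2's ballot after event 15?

after 1 — timeout(0): n0:cand/b4/[-]
after 2 — deliver 0→1: n1:foll/b4/[-]
after 3 — deliver 1→0: ·
after 4 — deliver 0→3: n3:foll/b4/[-]
after 5 — deliver 3→0: n0:lead/b4/[-]
after 6 — propose(0,'z'): ·
after 7 — deliver 0→2: n2:foll/b4/[-]
after 8 — deliver 2→0: ·
after 9 — deliver 0→3: n3:foll/b4/[z]
after 10 — deliver 3→0: ·
after 11 — deliver 0→1: n1:foll/b4/[z]
after 12 — deliver 1→0: n0:lead/b4/[z]
after 13 — propose(1,'w'): ·
after 14 — timeout(1): n1:cand/b9/[z]
after 15 — deliver 0→2: n2:foll/b4/[z]

4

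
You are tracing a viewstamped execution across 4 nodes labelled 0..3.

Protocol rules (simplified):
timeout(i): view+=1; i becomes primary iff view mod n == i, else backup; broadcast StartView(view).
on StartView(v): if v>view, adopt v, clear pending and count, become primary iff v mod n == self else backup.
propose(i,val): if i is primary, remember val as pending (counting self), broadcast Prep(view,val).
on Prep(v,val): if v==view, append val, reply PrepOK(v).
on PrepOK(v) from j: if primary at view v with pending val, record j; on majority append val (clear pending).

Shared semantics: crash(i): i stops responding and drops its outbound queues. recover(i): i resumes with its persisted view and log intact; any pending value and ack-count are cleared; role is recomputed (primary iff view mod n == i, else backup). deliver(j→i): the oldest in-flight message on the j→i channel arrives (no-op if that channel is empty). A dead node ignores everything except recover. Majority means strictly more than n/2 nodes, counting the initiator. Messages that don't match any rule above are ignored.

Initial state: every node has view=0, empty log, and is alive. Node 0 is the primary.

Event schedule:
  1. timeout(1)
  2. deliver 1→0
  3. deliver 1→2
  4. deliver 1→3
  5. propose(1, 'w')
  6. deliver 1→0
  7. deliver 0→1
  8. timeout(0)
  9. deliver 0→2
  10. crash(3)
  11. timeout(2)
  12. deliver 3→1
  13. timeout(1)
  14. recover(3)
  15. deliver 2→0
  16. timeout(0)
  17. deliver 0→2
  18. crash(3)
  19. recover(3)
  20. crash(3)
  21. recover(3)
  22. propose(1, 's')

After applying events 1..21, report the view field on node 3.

1

step 1 timeout(1): 1={prim,v=1,log=-}
step 2 deliver 1→0: 0={back,v=1,log=-}
step 3 deliver 1→2: 2={back,v=1,log=-}
step 4 deliver 1→3: 3={back,v=1,log=-}
step 5 propose(1,'w'): —
step 6 deliver 1→0: 0={back,v=1,log=w}
step 7 deliver 0→1: —
step 8 timeout(0): 0={back,v=2,log=w}
step 9 deliver 0→2: 2={prim,v=2,log=-}
step 10 crash(3): 3={✗back,v=1,log=-}
step 11 timeout(2): 2={back,v=3,log=-}
step 12 deliver 3→1: —
step 13 timeout(1): 1={back,v=2,log=-}
step 14 recover(3): 3={back,v=1,log=-}
step 15 deliver 2→0: 0={back,v=3,log=w}
step 16 timeout(0): 0={prim,v=4,log=w}
step 17 deliver 0→2: 2={back,v=4,log=-}
step 18 crash(3): 3={✗back,v=1,log=-}
step 19 recover(3): 3={back,v=1,log=-}
step 20 crash(3): 3={✗back,v=1,log=-}
step 21 recover(3): 3={back,v=1,log=-}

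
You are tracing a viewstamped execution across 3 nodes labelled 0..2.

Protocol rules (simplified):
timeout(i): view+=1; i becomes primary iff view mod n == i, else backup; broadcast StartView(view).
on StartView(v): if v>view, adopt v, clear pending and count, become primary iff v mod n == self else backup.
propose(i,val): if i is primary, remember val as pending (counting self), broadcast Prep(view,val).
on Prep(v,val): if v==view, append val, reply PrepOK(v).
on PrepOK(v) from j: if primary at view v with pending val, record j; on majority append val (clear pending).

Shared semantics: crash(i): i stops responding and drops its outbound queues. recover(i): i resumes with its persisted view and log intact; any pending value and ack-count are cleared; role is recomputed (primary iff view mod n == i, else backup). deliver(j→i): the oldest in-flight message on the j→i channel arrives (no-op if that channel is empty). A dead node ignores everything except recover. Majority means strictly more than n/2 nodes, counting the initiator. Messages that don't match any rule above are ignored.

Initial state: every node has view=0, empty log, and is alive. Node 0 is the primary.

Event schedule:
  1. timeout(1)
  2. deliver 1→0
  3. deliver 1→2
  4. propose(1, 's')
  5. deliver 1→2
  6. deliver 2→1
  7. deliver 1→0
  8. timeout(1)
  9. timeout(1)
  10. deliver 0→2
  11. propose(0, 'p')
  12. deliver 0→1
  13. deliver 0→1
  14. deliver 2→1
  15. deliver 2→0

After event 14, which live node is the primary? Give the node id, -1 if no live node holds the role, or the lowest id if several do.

e1 timeout(1): 1[prim,v=1,-]
e2 deliver 1→0: 0[back,v=1,-]
e3 deliver 1→2: 2[back,v=1,-]
e4 propose(1,'s'): ·
e5 deliver 1→2: 2[back,v=1,s]
e6 deliver 2→1: 1[prim,v=1,s]
e7 deliver 1→0: 0[back,v=1,s]
e8 timeout(1): 1[back,v=2,s]
e9 timeout(1): 1[back,v=3,s]
e10 deliver 0→2: ·
e11 propose(0,'p'): ·
e12 deliver 0→1: ·
e13 deliver 0→1: ·
e14 deliver 2→1: ·

-1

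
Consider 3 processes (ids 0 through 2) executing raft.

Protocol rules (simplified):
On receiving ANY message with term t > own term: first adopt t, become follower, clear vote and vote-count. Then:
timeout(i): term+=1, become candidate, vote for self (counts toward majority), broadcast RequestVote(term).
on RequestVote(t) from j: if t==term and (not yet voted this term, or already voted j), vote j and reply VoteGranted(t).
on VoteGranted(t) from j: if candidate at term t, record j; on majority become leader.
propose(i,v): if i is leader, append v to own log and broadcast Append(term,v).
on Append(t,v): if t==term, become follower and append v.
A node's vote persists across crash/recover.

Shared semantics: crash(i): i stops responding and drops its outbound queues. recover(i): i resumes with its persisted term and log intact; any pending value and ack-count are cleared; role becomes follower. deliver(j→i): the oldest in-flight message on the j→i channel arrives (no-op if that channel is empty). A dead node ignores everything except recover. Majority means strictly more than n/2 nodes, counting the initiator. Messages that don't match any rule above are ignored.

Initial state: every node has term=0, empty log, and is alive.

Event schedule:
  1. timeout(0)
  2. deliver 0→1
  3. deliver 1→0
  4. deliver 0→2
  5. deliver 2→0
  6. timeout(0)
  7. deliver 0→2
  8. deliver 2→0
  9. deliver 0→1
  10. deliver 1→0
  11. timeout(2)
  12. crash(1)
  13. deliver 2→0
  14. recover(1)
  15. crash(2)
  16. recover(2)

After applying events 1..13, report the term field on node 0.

e1 timeout(0): 0[cand,t=1,-]
e2 deliver 0→1: 1[foll,t=1,-]
e3 deliver 1→0: 0[lead,t=1,-]
e4 deliver 0→2: 2[foll,t=1,-]
e5 deliver 2→0: ·
e6 timeout(0): 0[cand,t=2,-]
e7 deliver 0→2: 2[foll,t=2,-]
e8 deliver 2→0: 0[lead,t=2,-]
e9 deliver 0→1: 1[foll,t=2,-]
e10 deliver 1→0: ·
e11 timeout(2): 2[cand,t=3,-]
e12 crash(1): 1[✗foll,t=2,-]
e13 deliver 2→0: 0[foll,t=3,-]

3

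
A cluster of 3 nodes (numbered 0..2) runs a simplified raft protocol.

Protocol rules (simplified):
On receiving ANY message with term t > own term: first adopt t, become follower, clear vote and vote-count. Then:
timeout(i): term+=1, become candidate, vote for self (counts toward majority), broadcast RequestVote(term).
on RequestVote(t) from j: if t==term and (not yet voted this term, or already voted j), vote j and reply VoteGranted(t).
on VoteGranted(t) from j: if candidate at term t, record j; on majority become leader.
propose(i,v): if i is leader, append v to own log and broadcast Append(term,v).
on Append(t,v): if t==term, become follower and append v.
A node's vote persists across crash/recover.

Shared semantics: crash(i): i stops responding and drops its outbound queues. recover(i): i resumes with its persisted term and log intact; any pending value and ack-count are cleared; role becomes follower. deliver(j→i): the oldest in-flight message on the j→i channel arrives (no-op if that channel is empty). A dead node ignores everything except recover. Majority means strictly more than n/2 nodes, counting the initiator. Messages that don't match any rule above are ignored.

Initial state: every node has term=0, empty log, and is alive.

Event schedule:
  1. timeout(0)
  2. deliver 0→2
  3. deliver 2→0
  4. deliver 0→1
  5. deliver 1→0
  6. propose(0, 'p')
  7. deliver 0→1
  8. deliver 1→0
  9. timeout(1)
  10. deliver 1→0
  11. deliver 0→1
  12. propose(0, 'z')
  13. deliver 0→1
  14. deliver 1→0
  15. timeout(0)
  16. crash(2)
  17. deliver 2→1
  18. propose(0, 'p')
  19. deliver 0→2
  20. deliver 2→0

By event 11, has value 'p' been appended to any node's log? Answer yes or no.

after 1 — timeout(0): n0:cand/t1/[-]
after 2 — deliver 0→2: n2:foll/t1/[-]
after 3 — deliver 2→0: n0:lead/t1/[-]
after 4 — deliver 0→1: n1:foll/t1/[-]
after 5 — deliver 1→0: ·
after 6 — propose(0,'p'): n0:lead/t1/[p]
after 7 — deliver 0→1: n1:foll/t1/[p]
after 8 — deliver 1→0: ·
after 9 — timeout(1): n1:cand/t2/[p]
after 10 — deliver 1→0: n0:foll/t2/[p]
after 11 — deliver 0→1: n1:lead/t2/[p]

yes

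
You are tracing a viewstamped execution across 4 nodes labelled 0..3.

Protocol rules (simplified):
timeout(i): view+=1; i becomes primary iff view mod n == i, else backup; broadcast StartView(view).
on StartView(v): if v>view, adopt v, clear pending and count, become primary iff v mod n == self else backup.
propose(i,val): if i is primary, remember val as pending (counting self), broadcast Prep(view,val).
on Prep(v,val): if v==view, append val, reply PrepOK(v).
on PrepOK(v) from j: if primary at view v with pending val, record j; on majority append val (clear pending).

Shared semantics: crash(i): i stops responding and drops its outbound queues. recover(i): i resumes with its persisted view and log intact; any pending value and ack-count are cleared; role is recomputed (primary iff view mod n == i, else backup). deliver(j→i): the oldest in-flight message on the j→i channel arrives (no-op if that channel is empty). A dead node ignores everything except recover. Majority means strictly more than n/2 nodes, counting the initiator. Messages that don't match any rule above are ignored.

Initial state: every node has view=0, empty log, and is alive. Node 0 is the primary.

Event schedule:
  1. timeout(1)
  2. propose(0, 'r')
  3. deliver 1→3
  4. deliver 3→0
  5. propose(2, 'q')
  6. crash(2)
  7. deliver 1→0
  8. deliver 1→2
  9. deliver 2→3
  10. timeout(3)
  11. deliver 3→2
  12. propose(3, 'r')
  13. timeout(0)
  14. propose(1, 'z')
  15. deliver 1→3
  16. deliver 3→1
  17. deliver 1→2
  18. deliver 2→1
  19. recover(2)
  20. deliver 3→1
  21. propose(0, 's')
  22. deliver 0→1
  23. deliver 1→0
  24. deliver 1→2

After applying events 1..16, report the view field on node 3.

after 1 — timeout(1): n1:prim/v1/[-]
after 2 — propose(0,'r'): ·
after 3 — deliver 1→3: n3:back/v1/[-]
after 4 — deliver 3→0: ·
after 5 — propose(2,'q'): ·
after 6 — crash(2): n2:✗back/v0/[-]
after 7 — deliver 1→0: n0:back/v1/[-]
after 8 — deliver 1→2: ·
after 9 — deliver 2→3: ·
after 10 — timeout(3): n3:back/v2/[-]
after 11 — deliver 3→2: ·
after 12 — propose(3,'r'): ·
after 13 — timeout(0): n0:back/v2/[-]
after 14 — propose(1,'z'): ·
after 15 — deliver 1→3: ·
after 16 — deliver 3→1: n1:back/v2/[-]

2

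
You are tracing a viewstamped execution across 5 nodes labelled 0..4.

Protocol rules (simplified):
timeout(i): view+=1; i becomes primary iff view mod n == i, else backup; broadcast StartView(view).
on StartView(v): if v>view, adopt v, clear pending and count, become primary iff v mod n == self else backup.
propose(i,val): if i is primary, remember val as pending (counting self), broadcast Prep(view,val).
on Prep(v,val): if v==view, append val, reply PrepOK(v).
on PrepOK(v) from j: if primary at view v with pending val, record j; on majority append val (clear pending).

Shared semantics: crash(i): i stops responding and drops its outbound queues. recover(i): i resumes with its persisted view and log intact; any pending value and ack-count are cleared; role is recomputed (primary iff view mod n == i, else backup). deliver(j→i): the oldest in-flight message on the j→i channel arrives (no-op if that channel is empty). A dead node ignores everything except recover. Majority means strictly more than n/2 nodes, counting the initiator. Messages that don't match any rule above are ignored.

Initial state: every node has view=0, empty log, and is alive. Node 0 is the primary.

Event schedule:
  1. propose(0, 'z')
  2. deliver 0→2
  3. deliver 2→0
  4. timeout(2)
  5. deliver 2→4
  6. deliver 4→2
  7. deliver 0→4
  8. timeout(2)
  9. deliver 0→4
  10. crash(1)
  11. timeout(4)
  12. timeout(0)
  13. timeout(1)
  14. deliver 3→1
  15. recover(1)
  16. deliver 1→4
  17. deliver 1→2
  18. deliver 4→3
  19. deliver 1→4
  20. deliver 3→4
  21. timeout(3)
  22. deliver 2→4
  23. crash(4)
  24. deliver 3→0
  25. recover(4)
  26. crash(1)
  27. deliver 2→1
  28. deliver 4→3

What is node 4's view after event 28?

2

after 1 — propose(0,'z'): ·
after 2 — deliver 0→2: n2:back/v0/[z]
after 3 — deliver 2→0: ·
after 4 — timeout(2): n2:back/v1/[z]
after 5 — deliver 2→4: n4:back/v1/[-]
after 6 — deliver 4→2: ·
after 7 — deliver 0→4: ·
after 8 — timeout(2): n2:prim/v2/[z]
after 9 — deliver 0→4: ·
after 10 — crash(1): n1:✗back/v0/[-]
after 11 — timeout(4): n4:back/v2/[-]
after 12 — timeout(0): n0:back/v1/[-]
after 13 — timeout(1): ·
after 14 — deliver 3→1: ·
after 15 — recover(1): n1:back/v0/[-]
after 16 — deliver 1→4: ·
after 17 — deliver 1→2: ·
after 18 — deliver 4→3: n3:back/v2/[-]
after 19 — deliver 1→4: ·
after 20 — deliver 3→4: ·
after 21 — timeout(3): n3:prim/v3/[-]
after 22 — deliver 2→4: ·
after 23 — crash(4): n4:✗back/v2/[-]
after 24 — deliver 3→0: n0:back/v3/[-]
after 25 — recover(4): n4:back/v2/[-]
after 26 — crash(1): n1:✗back/v0/[-]
after 27 — deliver 2→1: ·
after 28 — deliver 4→3: ·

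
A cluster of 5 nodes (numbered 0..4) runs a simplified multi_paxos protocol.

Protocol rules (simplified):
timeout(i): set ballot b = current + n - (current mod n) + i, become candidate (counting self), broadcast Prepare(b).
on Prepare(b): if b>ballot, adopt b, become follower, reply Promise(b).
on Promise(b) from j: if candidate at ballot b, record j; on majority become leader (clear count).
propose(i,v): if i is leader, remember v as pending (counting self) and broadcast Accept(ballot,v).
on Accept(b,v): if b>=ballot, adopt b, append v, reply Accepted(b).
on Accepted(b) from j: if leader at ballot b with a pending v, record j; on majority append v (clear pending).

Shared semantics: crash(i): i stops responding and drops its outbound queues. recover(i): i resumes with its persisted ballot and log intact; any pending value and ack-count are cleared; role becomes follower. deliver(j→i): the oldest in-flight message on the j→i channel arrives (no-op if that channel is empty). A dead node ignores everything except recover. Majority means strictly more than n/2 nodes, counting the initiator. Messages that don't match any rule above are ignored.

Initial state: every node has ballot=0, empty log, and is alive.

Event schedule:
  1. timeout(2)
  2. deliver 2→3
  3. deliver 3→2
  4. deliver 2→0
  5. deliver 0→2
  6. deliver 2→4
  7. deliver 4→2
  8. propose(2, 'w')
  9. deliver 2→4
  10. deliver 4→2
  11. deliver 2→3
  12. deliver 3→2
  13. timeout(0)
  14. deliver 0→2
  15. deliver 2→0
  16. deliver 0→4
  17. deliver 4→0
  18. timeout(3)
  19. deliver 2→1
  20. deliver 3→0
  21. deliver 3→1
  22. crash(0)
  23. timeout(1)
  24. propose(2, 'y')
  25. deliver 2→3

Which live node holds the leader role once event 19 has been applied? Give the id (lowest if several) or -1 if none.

-1

step 1 timeout(2): 2={cand,b=7,log=-}
step 2 deliver 2→3: 3={foll,b=7,log=-}
step 3 deliver 3→2: —
step 4 deliver 2→0: 0={foll,b=7,log=-}
step 5 deliver 0→2: 2={lead,b=7,log=-}
step 6 deliver 2→4: 4={foll,b=7,log=-}
step 7 deliver 4→2: —
step 8 propose(2,'w'): —
step 9 deliver 2→4: 4={foll,b=7,log=w}
step 10 deliver 4→2: —
step 11 deliver 2→3: 3={foll,b=7,log=w}
step 12 deliver 3→2: 2={lead,b=7,log=w}
step 13 timeout(0): 0={cand,b=10,log=-}
step 14 deliver 0→2: 2={foll,b=10,log=w}
step 15 deliver 2→0: —
step 16 deliver 0→4: 4={foll,b=10,log=w}
step 17 deliver 4→0: —
step 18 timeout(3): 3={cand,b=13,log=w}
step 19 deliver 2→1: 1={foll,b=7,log=-}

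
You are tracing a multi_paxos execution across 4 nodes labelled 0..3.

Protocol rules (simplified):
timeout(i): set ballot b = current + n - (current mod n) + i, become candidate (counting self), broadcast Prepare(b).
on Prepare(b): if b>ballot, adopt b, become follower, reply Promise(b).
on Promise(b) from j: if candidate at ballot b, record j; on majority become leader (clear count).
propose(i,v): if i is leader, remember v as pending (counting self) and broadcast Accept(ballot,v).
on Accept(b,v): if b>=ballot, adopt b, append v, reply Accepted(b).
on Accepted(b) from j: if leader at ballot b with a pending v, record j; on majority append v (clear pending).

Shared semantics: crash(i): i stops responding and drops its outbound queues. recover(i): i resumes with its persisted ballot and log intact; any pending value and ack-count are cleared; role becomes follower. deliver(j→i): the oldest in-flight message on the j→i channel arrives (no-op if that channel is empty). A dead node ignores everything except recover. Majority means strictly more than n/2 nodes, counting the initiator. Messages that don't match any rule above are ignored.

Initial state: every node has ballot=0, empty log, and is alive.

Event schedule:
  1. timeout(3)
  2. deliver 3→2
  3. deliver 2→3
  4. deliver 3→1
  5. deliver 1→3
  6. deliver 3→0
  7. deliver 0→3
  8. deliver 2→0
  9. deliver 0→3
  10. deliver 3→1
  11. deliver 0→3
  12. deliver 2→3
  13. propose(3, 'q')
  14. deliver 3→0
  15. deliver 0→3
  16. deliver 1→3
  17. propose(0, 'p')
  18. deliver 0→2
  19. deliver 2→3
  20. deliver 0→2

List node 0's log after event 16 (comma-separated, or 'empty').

[1] timeout(3) → N3(cand b7 [-])
[2] deliver 3→2 → N2(foll b7 [-])
[3] deliver 2→3 → ∅
[4] deliver 3→1 → N1(foll b7 [-])
[5] deliver 1→3 → N3(lead b7 [-])
[6] deliver 3→0 → N0(foll b7 [-])
[7] deliver 0→3 → ∅
[8] deliver 2→0 → ∅
[9] deliver 0→3 → ∅
[10] deliver 3→1 → ∅
[11] deliver 0→3 → ∅
[12] deliver 2→3 → ∅
[13] propose(3,'q') → ∅
[14] deliver 3→0 → N0(foll b7 [q])
[15] deliver 0→3 → ∅
[16] deliver 1→3 → ∅

q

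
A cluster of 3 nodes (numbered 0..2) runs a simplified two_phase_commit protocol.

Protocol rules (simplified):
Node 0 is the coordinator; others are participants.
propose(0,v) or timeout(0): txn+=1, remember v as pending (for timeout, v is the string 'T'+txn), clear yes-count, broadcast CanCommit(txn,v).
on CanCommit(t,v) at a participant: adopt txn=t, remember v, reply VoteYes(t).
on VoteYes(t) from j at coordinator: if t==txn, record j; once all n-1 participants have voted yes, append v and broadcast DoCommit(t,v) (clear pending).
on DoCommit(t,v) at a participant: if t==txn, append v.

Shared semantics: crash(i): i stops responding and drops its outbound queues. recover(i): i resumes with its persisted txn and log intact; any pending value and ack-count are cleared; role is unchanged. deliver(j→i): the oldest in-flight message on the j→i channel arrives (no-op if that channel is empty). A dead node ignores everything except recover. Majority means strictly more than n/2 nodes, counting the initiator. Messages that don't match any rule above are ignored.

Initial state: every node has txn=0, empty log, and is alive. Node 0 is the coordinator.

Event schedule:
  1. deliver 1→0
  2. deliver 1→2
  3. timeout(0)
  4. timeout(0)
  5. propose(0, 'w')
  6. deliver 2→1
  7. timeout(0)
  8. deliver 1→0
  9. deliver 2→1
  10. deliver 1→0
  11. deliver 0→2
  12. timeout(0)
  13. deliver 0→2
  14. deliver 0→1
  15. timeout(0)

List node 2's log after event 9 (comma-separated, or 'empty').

e1 deliver 1→0: ·
e2 deliver 1→2: ·
e3 timeout(0): 0[coor,t=1,-]
e4 timeout(0): 0[coor,t=2,-]
e5 propose(0,'w'): 0[coor,t=3,-]
e6 deliver 2→1: ·
e7 timeout(0): 0[coor,t=4,-]
e8 deliver 1→0: ·
e9 deliver 2→1: ·

empty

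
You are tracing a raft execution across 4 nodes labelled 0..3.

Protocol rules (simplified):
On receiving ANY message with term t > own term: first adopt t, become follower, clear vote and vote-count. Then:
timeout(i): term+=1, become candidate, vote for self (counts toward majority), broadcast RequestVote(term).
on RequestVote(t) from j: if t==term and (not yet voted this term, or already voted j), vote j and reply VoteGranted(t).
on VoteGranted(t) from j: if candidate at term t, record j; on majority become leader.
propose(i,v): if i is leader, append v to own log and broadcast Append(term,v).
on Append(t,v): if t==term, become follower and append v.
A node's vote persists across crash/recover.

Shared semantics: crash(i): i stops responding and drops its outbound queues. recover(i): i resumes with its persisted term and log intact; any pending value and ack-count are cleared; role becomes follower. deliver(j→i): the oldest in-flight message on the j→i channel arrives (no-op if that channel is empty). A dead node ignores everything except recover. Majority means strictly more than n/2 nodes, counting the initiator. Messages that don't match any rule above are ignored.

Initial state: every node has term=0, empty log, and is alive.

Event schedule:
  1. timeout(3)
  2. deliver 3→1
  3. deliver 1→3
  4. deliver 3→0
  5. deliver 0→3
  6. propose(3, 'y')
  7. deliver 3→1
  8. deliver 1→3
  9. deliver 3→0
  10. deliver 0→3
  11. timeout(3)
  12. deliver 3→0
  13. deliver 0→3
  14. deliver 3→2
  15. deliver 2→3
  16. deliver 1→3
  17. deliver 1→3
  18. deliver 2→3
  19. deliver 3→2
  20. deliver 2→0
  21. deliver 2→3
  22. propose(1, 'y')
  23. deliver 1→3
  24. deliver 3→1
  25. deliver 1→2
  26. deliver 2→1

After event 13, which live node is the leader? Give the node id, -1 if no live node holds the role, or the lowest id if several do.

-1

1. timeout(3):  <3:cand t1 ->
2. deliver 3→1:  <1:foll t1 ->
3. deliver 1→3:  nop
4. deliver 3→0:  <0:foll t1 ->
5. deliver 0→3:  <3:lead t1 ->
6. propose(3,'y'):  <3:lead t1 y>
7. deliver 3→1:  <1:foll t1 y>
8. deliver 1→3:  nop
9. deliver 3→0:  <0:foll t1 y>
10. deliver 0→3:  nop
11. timeout(3):  <3:cand t2 y>
12. deliver 3→0:  <0:foll t2 y>
13. deliver 0→3:  nop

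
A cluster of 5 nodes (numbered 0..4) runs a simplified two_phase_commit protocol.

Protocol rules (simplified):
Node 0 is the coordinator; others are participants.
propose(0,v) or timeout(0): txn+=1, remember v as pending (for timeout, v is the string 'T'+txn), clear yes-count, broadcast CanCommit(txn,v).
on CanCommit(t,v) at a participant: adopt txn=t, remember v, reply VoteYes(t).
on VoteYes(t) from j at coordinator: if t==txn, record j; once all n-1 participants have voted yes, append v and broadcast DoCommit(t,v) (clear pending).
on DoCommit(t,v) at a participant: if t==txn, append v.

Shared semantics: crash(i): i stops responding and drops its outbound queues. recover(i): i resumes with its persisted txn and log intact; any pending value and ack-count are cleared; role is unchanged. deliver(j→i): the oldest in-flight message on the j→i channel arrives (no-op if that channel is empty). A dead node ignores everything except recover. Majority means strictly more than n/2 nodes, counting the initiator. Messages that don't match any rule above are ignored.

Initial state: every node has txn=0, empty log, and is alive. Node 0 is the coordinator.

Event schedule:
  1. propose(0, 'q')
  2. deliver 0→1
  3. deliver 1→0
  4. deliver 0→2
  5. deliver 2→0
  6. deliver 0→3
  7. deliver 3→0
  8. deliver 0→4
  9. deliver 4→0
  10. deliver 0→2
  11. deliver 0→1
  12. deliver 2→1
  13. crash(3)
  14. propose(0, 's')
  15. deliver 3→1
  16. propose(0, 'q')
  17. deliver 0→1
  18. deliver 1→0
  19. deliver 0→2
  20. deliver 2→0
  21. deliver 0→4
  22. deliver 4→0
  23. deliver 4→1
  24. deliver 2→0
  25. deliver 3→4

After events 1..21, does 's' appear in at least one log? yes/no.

after 1 — propose(0,'q'): n0:coor/t1/[-]
after 2 — deliver 0→1: n1:part/t1/[-]
after 3 — deliver 1→0: ·
after 4 — deliver 0→2: n2:part/t1/[-]
after 5 — deliver 2→0: ·
after 6 — deliver 0→3: n3:part/t1/[-]
after 7 — deliver 3→0: ·
after 8 — deliver 0→4: n4:part/t1/[-]
after 9 — deliver 4→0: n0:coor/t1/[q]
after 10 — deliver 0→2: n2:part/t1/[q]
after 11 — deliver 0→1: n1:part/t1/[q]
after 12 — deliver 2→1: ·
after 13 — crash(3): n3:✗part/t1/[-]
after 14 — propose(0,'s'): n0:coor/t2/[q]
after 15 — deliver 3→1: ·
after 16 — propose(0,'q'): n0:coor/t3/[q]
after 17 — deliver 0→1: n1:part/t2/[q]
after 18 — deliver 1→0: ·
after 19 — deliver 0→2: n2:part/t2/[q]
after 20 — deliver 2→0: ·
after 21 — deliver 0→4: n4:part/t1/[q]

no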